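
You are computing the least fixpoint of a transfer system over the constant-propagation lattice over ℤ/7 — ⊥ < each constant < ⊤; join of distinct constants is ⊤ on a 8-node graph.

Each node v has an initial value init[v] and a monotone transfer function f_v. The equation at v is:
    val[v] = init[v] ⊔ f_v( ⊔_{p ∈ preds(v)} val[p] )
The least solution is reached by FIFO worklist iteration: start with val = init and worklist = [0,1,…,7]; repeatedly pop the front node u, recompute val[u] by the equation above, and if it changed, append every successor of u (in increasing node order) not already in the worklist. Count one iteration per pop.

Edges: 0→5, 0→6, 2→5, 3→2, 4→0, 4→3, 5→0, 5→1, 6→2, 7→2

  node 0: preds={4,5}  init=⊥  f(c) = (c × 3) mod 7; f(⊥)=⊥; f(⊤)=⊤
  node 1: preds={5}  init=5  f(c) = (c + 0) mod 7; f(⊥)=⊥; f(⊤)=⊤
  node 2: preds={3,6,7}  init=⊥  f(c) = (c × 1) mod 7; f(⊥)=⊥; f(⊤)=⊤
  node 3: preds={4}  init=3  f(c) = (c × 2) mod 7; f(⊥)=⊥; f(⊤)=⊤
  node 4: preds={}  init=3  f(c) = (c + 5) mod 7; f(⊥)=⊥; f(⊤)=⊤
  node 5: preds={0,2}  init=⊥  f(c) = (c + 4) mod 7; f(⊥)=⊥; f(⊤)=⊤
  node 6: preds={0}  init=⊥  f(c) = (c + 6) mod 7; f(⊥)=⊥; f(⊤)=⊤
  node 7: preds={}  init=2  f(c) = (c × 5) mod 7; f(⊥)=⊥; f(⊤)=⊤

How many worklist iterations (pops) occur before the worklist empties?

Iteration log — 14 steps:
  step 1. node 0  ⊔preds=3  new=2  old=⊥  +wl: 
  step 2. node 1  ⊔preds=⊥  new=5  stable
  step 3. node 2  ⊔preds=⊤  new=⊤  old=⊥  +wl: 
  step 4. node 3  ⊔preds=3  new=⊤  old=3  +wl: 2
  step 5. node 4  ⊔preds=⊥  new=3  stable
  step 6. node 5  ⊔preds=⊤  new=⊤  old=⊥  +wl: 0,1
  step 7. node 6  ⊔preds=2  new=1  old=⊥  +wl: 
  step 8. node 7  ⊔preds=⊥  new=2  stable
  step 9. node 2  ⊔preds=⊤  new=⊤  stable
  step 10. node 0  ⊔preds=⊤  new=⊤  old=2  +wl: 5,6
  step 11. node 1  ⊔preds=⊤  new=⊤  old=5  +wl: 
  step 12. node 5  ⊔preds=⊤  new=⊤  stable
  step 13. node 6  ⊔preds=⊤  new=⊤  old=1  +wl: 2
  step 14. node 2  ⊔preds=⊤  new=⊤  stable

Least fixpoint reached:
  node 0: ⊤
  node 1: ⊤
  node 2: ⊤
  node 3: ⊤
  node 4: 3
  node 5: ⊤
  node 6: ⊤
  node 7: 2

14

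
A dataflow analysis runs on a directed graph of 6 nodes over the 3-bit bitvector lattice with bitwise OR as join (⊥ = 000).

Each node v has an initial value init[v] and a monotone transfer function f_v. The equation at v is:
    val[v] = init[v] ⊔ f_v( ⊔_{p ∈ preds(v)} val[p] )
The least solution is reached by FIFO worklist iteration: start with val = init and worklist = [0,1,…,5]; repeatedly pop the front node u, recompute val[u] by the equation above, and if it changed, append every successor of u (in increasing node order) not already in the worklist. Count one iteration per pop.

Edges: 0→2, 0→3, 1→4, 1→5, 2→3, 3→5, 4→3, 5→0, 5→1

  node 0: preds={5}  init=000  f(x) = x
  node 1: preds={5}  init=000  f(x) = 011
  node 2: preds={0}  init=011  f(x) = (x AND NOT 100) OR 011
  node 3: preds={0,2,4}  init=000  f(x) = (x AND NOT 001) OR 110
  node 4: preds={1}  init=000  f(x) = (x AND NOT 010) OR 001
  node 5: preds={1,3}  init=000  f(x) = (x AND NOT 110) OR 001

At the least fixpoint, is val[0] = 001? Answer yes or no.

Iteration log — 11 steps:
  step 1. node 0  ⊔preds=000  new=000  stable
  step 2. node 1  ⊔preds=000  new=011  old=000  +wl: 
  step 3. node 2  ⊔preds=000  new=011  stable
  step 4. node 3  ⊔preds=011  new=110  old=000  +wl: 
  step 5. node 4  ⊔preds=011  new=001  old=000  +wl: 3
  step 6. node 5  ⊔preds=111  new=001  old=000  +wl: 0,1
  step 7. node 3  ⊔preds=011  new=110  stable
  step 8. node 0  ⊔preds=001  new=001  old=000  +wl: 2,3
  step 9. node 1  ⊔preds=001  new=011  stable
  step 10. node 2  ⊔preds=001  new=011  stable
  step 11. node 3  ⊔preds=011  new=110  stable

Least fixpoint reached:
  node 0: 001
  node 1: 011
  node 2: 011
  node 3: 110
  node 4: 001
  node 5: 001

yes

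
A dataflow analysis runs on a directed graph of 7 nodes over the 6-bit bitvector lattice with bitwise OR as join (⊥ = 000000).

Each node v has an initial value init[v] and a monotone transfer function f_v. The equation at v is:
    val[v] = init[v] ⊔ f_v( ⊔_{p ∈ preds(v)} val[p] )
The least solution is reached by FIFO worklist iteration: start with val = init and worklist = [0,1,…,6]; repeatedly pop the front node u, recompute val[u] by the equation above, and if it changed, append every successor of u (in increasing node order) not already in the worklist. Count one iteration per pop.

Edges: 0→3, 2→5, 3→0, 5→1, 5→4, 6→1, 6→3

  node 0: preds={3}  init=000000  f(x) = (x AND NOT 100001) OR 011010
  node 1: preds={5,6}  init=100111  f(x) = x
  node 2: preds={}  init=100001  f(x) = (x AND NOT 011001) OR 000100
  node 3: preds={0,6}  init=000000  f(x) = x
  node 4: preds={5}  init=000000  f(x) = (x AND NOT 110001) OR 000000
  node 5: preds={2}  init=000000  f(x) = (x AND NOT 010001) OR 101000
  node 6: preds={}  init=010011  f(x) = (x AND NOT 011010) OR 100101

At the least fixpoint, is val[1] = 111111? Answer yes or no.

Worklist (13 pops):
  #1 pop 0: in=000000 → 011010 (was 000000); enqueue []
  #2 pop 1: in=010011 → 110111 (was 100111); enqueue []
  #3 pop 2: in=000000 → 100101 (was 100001); enqueue []
  #4 pop 3: in=011011 → 011011 (was 000000); enqueue [0]
  #5 pop 4: in=000000 → 000000 (no change)
  #6 pop 5: in=100101 → 101100 (was 000000); enqueue [1,4]
  #7 pop 6: in=000000 → 110111 (was 010011); enqueue [3]
  #8 pop 0: in=011011 → 011010 (no change)
  #9 pop 1: in=111111 → 111111 (was 110111); enqueue []
  #10 pop 4: in=101100 → 001100 (was 000000); enqueue []
  #11 pop 3: in=111111 → 111111 (was 011011); enqueue [0]
  #12 pop 0: in=111111 → 011110 (was 011010); enqueue [3]
  #13 pop 3: in=111111 → 111111 (no change)

Fixpoint:
  val[0] = 011110
  val[1] = 111111
  val[2] = 100101
  val[3] = 111111
  val[4] = 001100
  val[5] = 101100
  val[6] = 110111

yes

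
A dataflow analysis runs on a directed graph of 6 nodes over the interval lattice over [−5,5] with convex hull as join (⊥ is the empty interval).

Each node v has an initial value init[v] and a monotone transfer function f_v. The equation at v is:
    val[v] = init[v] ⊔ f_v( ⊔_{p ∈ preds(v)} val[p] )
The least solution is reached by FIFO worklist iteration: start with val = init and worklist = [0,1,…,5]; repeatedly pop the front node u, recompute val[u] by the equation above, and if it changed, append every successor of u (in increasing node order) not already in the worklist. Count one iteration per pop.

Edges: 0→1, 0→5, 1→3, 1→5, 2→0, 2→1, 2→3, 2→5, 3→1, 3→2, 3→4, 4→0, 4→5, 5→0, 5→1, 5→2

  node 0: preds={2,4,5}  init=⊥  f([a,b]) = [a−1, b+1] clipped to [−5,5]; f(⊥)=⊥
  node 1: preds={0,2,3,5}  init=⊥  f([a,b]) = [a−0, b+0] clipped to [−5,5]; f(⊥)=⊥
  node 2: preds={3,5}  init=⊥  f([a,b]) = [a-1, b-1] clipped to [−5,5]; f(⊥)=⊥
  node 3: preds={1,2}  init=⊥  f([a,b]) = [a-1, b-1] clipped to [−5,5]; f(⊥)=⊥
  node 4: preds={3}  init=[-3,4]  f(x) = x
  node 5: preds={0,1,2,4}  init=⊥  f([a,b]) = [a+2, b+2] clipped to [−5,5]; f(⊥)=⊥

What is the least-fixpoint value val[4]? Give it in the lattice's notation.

[-5,4]

Trace (12 dequeues):
  [1] u=0 | in [-3,4] | out [-4,5] | prev ⊥ | push {}
  [2] u=1 | in [-4,5] | out [-4,5] | prev ⊥ | push {}
  [3] u=2 | in ⊥ | out ⊥ | ==
  [4] u=3 | in [-4,5] | out [-5,4] | prev ⊥ | push {1,2}
  [5] u=4 | in [-5,4] | out [-5,4] | prev [-3,4] | push {0}
  [6] u=5 | in [-5,5] | out [-3,5] | prev ⊥ | push {}
  [7] u=1 | in [-5,5] | out [-5,5] | prev [-4,5] | push {3,5}
  [8] u=2 | in [-5,5] | out [-5,4] | prev ⊥ | push {1}
  [9] u=0 | in [-5,5] | out [-5,5] | prev [-4,5] | push {}
  [10] u=3 | in [-5,5] | out [-5,4] | ==
  [11] u=5 | in [-5,5] | out [-3,5] | ==
  [12] u=1 | in [-5,5] | out [-5,5] | ==

Converged values:
  [0] [-5,5]
  [1] [-5,5]
  [2] [-5,4]
  [3] [-5,4]
  [4] [-5,4]
  [5] [-3,5]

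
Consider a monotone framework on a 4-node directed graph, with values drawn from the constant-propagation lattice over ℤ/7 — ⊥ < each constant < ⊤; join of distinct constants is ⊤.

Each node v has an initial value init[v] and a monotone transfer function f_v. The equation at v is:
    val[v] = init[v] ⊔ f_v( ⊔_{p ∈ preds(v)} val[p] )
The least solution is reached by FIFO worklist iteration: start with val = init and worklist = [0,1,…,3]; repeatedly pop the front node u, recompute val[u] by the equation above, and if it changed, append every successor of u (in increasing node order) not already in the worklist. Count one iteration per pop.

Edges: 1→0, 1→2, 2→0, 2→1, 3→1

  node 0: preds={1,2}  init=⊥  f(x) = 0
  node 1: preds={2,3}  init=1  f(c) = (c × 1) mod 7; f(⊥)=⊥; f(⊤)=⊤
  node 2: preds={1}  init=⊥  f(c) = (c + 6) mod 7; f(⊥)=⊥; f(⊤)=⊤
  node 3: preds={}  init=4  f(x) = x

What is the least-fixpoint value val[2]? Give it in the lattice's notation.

⊤

Worklist (6 pops):
  #1 pop 0: in=1 → 0 (was ⊥); enqueue []
  #2 pop 1: in=4 → ⊤ (was 1); enqueue [0]
  #3 pop 2: in=⊤ → ⊤ (was ⊥); enqueue [1]
  #4 pop 3: in=⊥ → 4 (no change)
  #5 pop 0: in=⊤ → 0 (no change)
  #6 pop 1: in=⊤ → ⊤ (no change)

Fixpoint:
  val[0] = 0
  val[1] = ⊤
  val[2] = ⊤
  val[3] = 4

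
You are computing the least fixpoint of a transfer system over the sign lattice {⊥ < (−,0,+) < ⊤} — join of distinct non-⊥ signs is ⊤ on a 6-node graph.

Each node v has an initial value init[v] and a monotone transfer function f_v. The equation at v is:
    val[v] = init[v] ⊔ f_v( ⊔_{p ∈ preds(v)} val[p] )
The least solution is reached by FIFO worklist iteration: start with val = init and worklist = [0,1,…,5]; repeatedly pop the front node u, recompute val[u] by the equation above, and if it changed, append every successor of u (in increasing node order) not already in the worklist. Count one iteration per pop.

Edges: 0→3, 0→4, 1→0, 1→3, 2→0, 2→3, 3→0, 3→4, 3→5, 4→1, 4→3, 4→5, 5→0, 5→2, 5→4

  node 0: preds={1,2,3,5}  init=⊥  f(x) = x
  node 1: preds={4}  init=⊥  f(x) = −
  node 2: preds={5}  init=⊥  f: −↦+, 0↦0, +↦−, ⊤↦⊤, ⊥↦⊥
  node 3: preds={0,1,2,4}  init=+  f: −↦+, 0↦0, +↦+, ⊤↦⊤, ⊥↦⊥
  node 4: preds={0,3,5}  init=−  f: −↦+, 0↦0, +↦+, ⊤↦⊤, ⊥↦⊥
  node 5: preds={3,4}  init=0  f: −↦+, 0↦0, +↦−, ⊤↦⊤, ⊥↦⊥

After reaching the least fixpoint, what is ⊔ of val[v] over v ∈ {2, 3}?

Worklist (13 pops):
  #1 pop 0: in=⊤ → ⊤ (was ⊥); enqueue []
  #2 pop 1: in=− → − (was ⊥); enqueue [0]
  #3 pop 2: in=0 → 0 (was ⊥); enqueue []
  #4 pop 3: in=⊤ → ⊤ (was +); enqueue []
  #5 pop 4: in=⊤ → ⊤ (was −); enqueue [1,3]
  #6 pop 5: in=⊤ → ⊤ (was 0); enqueue [2,4]
  #7 pop 0: in=⊤ → ⊤ (no change)
  #8 pop 1: in=⊤ → − (no change)
  #9 pop 3: in=⊤ → ⊤ (no change)
  #10 pop 2: in=⊤ → ⊤ (was 0); enqueue [0,3]
  #11 pop 4: in=⊤ → ⊤ (no change)
  #12 pop 0: in=⊤ → ⊤ (no change)
  #13 pop 3: in=⊤ → ⊤ (no change)

Fixpoint:
  val[0] = ⊤
  val[1] = −
  val[2] = ⊤
  val[3] = ⊤
  val[4] = ⊤
  val[5] = ⊤

⊤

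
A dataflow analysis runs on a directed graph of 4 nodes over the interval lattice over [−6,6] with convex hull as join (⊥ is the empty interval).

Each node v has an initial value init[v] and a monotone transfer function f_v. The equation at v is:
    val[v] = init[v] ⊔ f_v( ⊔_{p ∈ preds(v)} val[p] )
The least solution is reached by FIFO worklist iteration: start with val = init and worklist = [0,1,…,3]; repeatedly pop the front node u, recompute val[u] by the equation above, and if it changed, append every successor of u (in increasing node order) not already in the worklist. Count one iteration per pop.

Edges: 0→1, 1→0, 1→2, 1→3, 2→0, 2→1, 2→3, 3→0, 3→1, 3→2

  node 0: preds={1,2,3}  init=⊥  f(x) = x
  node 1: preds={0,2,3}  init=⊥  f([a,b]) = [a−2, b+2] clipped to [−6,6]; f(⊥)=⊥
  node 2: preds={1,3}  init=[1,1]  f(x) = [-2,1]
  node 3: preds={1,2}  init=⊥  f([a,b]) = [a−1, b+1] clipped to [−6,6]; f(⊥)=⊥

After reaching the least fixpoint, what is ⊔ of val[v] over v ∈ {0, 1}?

Trace (14 dequeues):
  [1] u=0 | in [1,1] | out [1,1] | prev ⊥ | push {}
  [2] u=1 | in [1,1] | out [-1,3] | prev ⊥ | push {0}
  [3] u=2 | in [-1,3] | out [-2,1] | prev [1,1] | push {1}
  [4] u=3 | in [-2,3] | out [-3,4] | prev ⊥ | push {2}
  [5] u=0 | in [-3,4] | out [-3,4] | prev [1,1] | push {}
  [6] u=1 | in [-3,4] | out [-5,6] | prev [-1,3] | push {0,3}
  [7] u=2 | in [-5,6] | out [-2,1] | ==
  [8] u=0 | in [-5,6] | out [-5,6] | prev [-3,4] | push {1}
  [9] u=3 | in [-5,6] | out [-6,6] | prev [-3,4] | push {0,2}
  [10] u=1 | in [-6,6] | out [-6,6] | prev [-5,6] | push {3}
  [11] u=0 | in [-6,6] | out [-6,6] | prev [-5,6] | push {1}
  [12] u=2 | in [-6,6] | out [-2,1] | ==
  [13] u=3 | in [-6,6] | out [-6,6] | ==
  [14] u=1 | in [-6,6] | out [-6,6] | ==

Converged values:
  [0] [-6,6]
  [1] [-6,6]
  [2] [-2,1]
  [3] [-6,6]

[-6,6]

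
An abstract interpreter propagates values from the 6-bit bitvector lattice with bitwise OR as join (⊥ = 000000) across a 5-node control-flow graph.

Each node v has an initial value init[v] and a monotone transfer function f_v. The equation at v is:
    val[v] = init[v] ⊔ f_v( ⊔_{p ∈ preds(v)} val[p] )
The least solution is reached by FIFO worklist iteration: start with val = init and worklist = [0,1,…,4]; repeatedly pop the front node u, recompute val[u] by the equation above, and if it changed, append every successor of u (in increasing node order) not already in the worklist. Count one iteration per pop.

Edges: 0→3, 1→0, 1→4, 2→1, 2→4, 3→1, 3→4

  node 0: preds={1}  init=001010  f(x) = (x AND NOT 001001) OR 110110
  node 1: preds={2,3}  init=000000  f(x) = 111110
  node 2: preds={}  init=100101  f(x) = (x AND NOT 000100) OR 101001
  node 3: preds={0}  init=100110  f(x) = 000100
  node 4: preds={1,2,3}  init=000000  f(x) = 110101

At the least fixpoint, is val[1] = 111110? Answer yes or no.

yes

Trace (7 dequeues):
  [1] u=0 | in 000000 | out 111110 | prev 001010 | push {}
  [2] u=1 | in 100111 | out 111110 | prev 000000 | push {0}
  [3] u=2 | in 000000 | out 101101 | prev 100101 | push {1}
  [4] u=3 | in 111110 | out 100110 | ==
  [5] u=4 | in 111111 | out 110101 | prev 000000 | push {}
  [6] u=0 | in 111110 | out 111110 | ==
  [7] u=1 | in 101111 | out 111110 | ==

Converged values:
  [0] 111110
  [1] 111110
  [2] 101101
  [3] 100110
  [4] 110101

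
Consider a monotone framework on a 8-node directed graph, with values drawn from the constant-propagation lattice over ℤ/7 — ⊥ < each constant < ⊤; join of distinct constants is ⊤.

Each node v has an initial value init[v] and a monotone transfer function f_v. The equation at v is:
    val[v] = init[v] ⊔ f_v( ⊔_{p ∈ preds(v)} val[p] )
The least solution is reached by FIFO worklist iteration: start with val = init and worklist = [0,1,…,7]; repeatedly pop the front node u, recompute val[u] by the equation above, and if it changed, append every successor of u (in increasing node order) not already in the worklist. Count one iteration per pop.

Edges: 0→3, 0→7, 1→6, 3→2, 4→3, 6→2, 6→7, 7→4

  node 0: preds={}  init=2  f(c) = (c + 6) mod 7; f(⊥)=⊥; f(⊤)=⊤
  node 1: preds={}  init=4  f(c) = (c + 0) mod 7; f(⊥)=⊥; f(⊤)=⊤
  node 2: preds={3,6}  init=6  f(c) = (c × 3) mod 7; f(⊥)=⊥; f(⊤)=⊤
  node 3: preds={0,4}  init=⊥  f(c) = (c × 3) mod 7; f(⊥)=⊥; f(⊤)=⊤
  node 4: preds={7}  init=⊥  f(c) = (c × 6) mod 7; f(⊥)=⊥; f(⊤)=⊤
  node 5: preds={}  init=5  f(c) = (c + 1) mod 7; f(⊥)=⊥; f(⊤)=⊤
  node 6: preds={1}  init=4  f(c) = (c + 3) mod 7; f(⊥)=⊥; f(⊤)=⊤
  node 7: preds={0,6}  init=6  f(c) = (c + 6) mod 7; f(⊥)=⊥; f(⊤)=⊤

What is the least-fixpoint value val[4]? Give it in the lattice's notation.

⊤

Trace (13 dequeues):
  [1] u=0 | in ⊥ | out 2 | ==
  [2] u=1 | in ⊥ | out 4 | ==
  [3] u=2 | in 4 | out ⊤ | prev 6 | push {}
  [4] u=3 | in 2 | out 6 | prev ⊥ | push {2}
  [5] u=4 | in 6 | out 1 | prev ⊥ | push {3}
  [6] u=5 | in ⊥ | out 5 | ==
  [7] u=6 | in 4 | out ⊤ | prev 4 | push {}
  [8] u=7 | in ⊤ | out ⊤ | prev 6 | push {4}
  [9] u=2 | in ⊤ | out ⊤ | ==
  [10] u=3 | in ⊤ | out ⊤ | prev 6 | push {2}
  [11] u=4 | in ⊤ | out ⊤ | prev 1 | push {3}
  [12] u=2 | in ⊤ | out ⊤ | ==
  [13] u=3 | in ⊤ | out ⊤ | ==

Converged values:
  [0] 2
  [1] 4
  [2] ⊤
  [3] ⊤
  [4] ⊤
  [5] 5
  [6] ⊤
  [7] ⊤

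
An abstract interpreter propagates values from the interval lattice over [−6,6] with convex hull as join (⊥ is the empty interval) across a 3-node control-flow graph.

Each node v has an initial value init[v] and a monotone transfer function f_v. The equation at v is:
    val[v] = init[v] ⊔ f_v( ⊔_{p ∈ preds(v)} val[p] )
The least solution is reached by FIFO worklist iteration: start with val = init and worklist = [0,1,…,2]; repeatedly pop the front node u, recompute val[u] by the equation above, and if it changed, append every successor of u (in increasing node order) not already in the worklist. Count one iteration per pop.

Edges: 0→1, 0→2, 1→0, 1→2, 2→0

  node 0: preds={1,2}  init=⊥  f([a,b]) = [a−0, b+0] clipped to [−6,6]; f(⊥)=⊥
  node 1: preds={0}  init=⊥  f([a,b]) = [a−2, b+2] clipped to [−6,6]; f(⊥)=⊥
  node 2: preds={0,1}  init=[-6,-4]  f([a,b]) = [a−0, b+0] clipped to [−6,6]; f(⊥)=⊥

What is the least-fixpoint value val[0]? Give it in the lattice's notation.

Worklist (18 pops):
  #1 pop 0: in=[-6,-4] → [-6,-4] (was ⊥); enqueue []
  #2 pop 1: in=[-6,-4] → [-6,-2] (was ⊥); enqueue [0]
  #3 pop 2: in=[-6,-2] → [-6,-2] (was [-6,-4]); enqueue []
  #4 pop 0: in=[-6,-2] → [-6,-2] (was [-6,-4]); enqueue [1,2]
  #5 pop 1: in=[-6,-2] → [-6,0] (was [-6,-2]); enqueue [0]
  #6 pop 2: in=[-6,0] → [-6,0] (was [-6,-2]); enqueue []
  #7 pop 0: in=[-6,0] → [-6,0] (was [-6,-2]); enqueue [1,2]
  #8 pop 1: in=[-6,0] → [-6,2] (was [-6,0]); enqueue [0]
  #9 pop 2: in=[-6,2] → [-6,2] (was [-6,0]); enqueue []
  #10 pop 0: in=[-6,2] → [-6,2] (was [-6,0]); enqueue [1,2]
  #11 pop 1: in=[-6,2] → [-6,4] (was [-6,2]); enqueue [0]
  #12 pop 2: in=[-6,4] → [-6,4] (was [-6,2]); enqueue []
  #13 pop 0: in=[-6,4] → [-6,4] (was [-6,2]); enqueue [1,2]
  #14 pop 1: in=[-6,4] → [-6,6] (was [-6,4]); enqueue [0]
  #15 pop 2: in=[-6,6] → [-6,6] (was [-6,4]); enqueue []
  #16 pop 0: in=[-6,6] → [-6,6] (was [-6,4]); enqueue [1,2]
  #17 pop 1: in=[-6,6] → [-6,6] (no change)
  #18 pop 2: in=[-6,6] → [-6,6] (no change)

Fixpoint:
  val[0] = [-6,6]
  val[1] = [-6,6]
  val[2] = [-6,6]

[-6,6]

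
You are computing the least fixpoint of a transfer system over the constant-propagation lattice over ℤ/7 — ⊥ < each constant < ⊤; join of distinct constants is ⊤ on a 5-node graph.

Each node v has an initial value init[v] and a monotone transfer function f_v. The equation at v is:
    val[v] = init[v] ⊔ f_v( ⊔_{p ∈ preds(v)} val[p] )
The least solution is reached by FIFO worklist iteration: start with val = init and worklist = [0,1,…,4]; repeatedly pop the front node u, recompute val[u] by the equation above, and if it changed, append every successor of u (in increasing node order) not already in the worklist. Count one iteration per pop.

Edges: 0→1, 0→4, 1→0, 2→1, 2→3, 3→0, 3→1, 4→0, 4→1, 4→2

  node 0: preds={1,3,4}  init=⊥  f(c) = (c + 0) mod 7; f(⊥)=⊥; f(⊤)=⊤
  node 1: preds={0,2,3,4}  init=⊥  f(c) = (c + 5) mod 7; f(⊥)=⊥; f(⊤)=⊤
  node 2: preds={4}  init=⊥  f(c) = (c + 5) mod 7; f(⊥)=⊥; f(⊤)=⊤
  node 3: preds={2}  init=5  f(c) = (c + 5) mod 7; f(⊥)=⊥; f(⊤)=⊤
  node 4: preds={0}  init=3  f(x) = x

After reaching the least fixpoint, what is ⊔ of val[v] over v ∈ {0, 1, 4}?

⊤

Worklist (10 pops):
  #1 pop 0: in=⊤ → ⊤ (was ⊥); enqueue []
  #2 pop 1: in=⊤ → ⊤ (was ⊥); enqueue [0]
  #3 pop 2: in=3 → 1 (was ⊥); enqueue [1]
  #4 pop 3: in=1 → ⊤ (was 5); enqueue []
  #5 pop 4: in=⊤ → ⊤ (was 3); enqueue [2]
  #6 pop 0: in=⊤ → ⊤ (no change)
  #7 pop 1: in=⊤ → ⊤ (no change)
  #8 pop 2: in=⊤ → ⊤ (was 1); enqueue [1,3]
  #9 pop 1: in=⊤ → ⊤ (no change)
  #10 pop 3: in=⊤ → ⊤ (no change)

Fixpoint:
  val[0] = ⊤
  val[1] = ⊤
  val[2] = ⊤
  val[3] = ⊤
  val[4] = ⊤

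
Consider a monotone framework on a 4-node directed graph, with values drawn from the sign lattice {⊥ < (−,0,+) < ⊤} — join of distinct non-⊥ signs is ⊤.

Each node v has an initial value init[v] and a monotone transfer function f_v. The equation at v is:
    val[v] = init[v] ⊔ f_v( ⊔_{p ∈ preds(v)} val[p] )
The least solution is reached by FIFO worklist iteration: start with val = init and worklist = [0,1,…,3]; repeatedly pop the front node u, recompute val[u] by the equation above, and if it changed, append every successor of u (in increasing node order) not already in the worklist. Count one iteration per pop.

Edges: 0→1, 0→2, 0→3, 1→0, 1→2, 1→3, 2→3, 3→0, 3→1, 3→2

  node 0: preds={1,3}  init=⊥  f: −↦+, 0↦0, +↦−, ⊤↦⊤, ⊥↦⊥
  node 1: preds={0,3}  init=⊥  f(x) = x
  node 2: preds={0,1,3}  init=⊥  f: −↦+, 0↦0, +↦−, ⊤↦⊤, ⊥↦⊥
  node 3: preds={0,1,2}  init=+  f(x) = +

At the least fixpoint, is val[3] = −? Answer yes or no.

no

Worklist (8 pops):
  #1 pop 0: in=+ → − (was ⊥); enqueue []
  #2 pop 1: in=⊤ → ⊤ (was ⊥); enqueue [0]
  #3 pop 2: in=⊤ → ⊤ (was ⊥); enqueue []
  #4 pop 3: in=⊤ → + (no change)
  #5 pop 0: in=⊤ → ⊤ (was −); enqueue [1,2,3]
  #6 pop 1: in=⊤ → ⊤ (no change)
  #7 pop 2: in=⊤ → ⊤ (no change)
  #8 pop 3: in=⊤ → + (no change)

Fixpoint:
  val[0] = ⊤
  val[1] = ⊤
  val[2] = ⊤
  val[3] = +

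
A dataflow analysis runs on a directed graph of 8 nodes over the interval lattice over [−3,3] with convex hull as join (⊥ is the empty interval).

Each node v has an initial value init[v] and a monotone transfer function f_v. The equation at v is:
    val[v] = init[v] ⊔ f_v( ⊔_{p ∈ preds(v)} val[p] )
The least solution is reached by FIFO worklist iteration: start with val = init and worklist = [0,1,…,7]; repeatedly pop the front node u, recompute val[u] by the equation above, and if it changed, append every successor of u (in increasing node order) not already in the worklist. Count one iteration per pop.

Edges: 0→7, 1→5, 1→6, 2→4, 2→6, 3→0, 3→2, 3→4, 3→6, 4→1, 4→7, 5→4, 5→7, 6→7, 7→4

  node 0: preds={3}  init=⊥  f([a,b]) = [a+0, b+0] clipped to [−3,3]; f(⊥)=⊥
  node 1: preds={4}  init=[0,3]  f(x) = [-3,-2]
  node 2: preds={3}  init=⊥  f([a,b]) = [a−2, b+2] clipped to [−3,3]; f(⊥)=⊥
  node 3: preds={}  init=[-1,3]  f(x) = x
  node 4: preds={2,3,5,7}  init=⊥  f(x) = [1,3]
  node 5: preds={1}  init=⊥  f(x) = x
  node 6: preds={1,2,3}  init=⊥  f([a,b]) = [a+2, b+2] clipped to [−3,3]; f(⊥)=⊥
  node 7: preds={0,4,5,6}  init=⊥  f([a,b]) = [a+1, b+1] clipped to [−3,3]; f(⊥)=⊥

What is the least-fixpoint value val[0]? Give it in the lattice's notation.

Trace (10 dequeues):
  [1] u=0 | in [-1,3] | out [-1,3] | prev ⊥ | push {}
  [2] u=1 | in ⊥ | out [-3,3] | prev [0,3] | push {}
  [3] u=2 | in [-1,3] | out [-3,3] | prev ⊥ | push {}
  [4] u=3 | in ⊥ | out [-1,3] | ==
  [5] u=4 | in [-3,3] | out [1,3] | prev ⊥ | push {1}
  [6] u=5 | in [-3,3] | out [-3,3] | prev ⊥ | push {4}
  [7] u=6 | in [-3,3] | out [-1,3] | prev ⊥ | push {}
  [8] u=7 | in [-3,3] | out [-2,3] | prev ⊥ | push {}
  [9] u=1 | in [1,3] | out [-3,3] | ==
  [10] u=4 | in [-3,3] | out [1,3] | ==

Converged values:
  [0] [-1,3]
  [1] [-3,3]
  [2] [-3,3]
  [3] [-1,3]
  [4] [1,3]
  [5] [-3,3]
  [6] [-1,3]
  [7] [-2,3]

[-1,3]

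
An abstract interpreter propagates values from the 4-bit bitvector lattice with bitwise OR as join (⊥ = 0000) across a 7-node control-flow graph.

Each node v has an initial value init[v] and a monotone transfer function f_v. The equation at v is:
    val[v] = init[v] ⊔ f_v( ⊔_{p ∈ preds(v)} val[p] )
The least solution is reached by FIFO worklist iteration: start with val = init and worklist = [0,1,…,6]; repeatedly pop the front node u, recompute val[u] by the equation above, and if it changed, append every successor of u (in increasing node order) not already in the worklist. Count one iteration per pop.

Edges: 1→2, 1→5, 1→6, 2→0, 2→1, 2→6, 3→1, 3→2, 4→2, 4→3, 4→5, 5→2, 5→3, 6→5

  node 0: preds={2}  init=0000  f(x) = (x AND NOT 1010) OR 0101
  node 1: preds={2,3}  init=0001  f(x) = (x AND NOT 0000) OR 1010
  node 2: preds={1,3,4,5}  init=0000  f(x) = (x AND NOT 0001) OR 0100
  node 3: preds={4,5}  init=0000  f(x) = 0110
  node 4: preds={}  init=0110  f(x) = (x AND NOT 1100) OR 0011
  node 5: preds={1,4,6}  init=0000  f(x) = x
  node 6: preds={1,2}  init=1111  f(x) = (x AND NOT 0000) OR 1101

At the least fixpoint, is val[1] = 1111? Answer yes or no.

yes

Iteration log — 13 steps:
  step 1. node 0  ⊔preds=0000  new=0101  old=0000  +wl: 
  step 2. node 1  ⊔preds=0000  new=1011  old=0001  +wl: 
  step 3. node 2  ⊔preds=1111  new=1110  old=0000  +wl: 0,1
  step 4. node 3  ⊔preds=0110  new=0110  old=0000  +wl: 2
  step 5. node 4  ⊔preds=0000  new=0111  old=0110  +wl: 3
  step 6. node 5  ⊔preds=1111  new=1111  old=0000  +wl: 
  step 7. node 6  ⊔preds=1111  new=1111  stable
  step 8. node 0  ⊔preds=1110  new=0101  stable
  step 9. node 1  ⊔preds=1110  new=1111  old=1011  +wl: 5,6
  step 10. node 2  ⊔preds=1111  new=1110  stable
  step 11. node 3  ⊔preds=1111  new=0110  stable
  step 12. node 5  ⊔preds=1111  new=1111  stable
  step 13. node 6  ⊔preds=1111  new=1111  stable

Least fixpoint reached:
  node 0: 0101
  node 1: 1111
  node 2: 1110
  node 3: 0110
  node 4: 0111
  node 5: 1111
  node 6: 1111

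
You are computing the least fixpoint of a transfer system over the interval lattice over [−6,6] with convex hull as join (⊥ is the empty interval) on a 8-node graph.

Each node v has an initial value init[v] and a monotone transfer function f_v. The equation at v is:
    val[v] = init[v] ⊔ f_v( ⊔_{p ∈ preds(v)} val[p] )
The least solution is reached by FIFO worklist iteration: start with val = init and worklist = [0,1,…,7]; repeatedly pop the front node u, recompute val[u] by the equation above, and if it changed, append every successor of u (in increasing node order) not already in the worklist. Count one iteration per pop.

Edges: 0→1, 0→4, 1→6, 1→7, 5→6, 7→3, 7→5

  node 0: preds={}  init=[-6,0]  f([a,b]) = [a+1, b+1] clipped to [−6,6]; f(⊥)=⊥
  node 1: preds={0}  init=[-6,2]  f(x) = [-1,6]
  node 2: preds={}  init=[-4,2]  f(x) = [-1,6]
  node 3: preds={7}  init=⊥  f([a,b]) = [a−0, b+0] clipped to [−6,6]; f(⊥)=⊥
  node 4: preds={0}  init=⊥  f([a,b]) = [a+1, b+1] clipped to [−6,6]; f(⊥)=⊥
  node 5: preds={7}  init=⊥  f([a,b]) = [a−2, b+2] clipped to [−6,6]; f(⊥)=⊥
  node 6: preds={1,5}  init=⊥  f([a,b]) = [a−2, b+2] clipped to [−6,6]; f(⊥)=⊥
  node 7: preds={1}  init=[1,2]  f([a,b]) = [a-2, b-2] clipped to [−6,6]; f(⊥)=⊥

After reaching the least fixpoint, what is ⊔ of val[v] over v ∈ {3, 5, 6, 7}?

[-6,6]

Trace (11 dequeues):
  [1] u=0 | in ⊥ | out [-6,0] | ==
  [2] u=1 | in [-6,0] | out [-6,6] | prev [-6,2] | push {}
  [3] u=2 | in ⊥ | out [-4,6] | prev [-4,2] | push {}
  [4] u=3 | in [1,2] | out [1,2] | prev ⊥ | push {}
  [5] u=4 | in [-6,0] | out [-5,1] | prev ⊥ | push {}
  [6] u=5 | in [1,2] | out [-1,4] | prev ⊥ | push {}
  [7] u=6 | in [-6,6] | out [-6,6] | prev ⊥ | push {}
  [8] u=7 | in [-6,6] | out [-6,4] | prev [1,2] | push {3,5}
  [9] u=3 | in [-6,4] | out [-6,4] | prev [1,2] | push {}
  [10] u=5 | in [-6,4] | out [-6,6] | prev [-1,4] | push {6}
  [11] u=6 | in [-6,6] | out [-6,6] | ==

Converged values:
  [0] [-6,0]
  [1] [-6,6]
  [2] [-4,6]
  [3] [-6,4]
  [4] [-5,1]
  [5] [-6,6]
  [6] [-6,6]
  [7] [-6,4]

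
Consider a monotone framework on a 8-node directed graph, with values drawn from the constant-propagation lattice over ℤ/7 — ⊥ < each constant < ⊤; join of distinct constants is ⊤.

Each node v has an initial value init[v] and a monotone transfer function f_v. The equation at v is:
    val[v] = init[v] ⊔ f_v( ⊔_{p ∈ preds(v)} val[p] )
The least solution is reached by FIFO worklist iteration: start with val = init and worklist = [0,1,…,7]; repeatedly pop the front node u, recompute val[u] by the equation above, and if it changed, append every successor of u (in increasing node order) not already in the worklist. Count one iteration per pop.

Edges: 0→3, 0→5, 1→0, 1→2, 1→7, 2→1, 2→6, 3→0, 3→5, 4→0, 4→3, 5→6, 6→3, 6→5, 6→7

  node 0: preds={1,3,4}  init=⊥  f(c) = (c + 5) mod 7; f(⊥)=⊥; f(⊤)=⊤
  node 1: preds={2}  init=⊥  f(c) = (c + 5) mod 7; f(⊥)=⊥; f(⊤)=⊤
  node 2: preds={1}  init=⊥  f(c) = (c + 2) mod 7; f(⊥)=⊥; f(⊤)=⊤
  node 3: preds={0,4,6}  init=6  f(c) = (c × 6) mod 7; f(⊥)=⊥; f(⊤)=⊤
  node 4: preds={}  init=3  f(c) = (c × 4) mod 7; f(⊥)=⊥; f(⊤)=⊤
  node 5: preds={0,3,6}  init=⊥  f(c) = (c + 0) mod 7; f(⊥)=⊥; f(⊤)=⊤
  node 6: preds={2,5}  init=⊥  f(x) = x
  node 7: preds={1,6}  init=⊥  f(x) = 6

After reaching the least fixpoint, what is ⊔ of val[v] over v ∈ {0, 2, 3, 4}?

⊤

Iteration log — 11 steps:
  step 1. node 0  ⊔preds=⊤  new=⊤  old=⊥  +wl: 
  step 2. node 1  ⊔preds=⊥  new=⊥  stable
  step 3. node 2  ⊔preds=⊥  new=⊥  stable
  step 4. node 3  ⊔preds=⊤  new=⊤  old=6  +wl: 0
  step 5. node 4  ⊔preds=⊥  new=3  stable
  step 6. node 5  ⊔preds=⊤  new=⊤  old=⊥  +wl: 
  step 7. node 6  ⊔preds=⊤  new=⊤  old=⊥  +wl: 3,5
  step 8. node 7  ⊔preds=⊤  new=6  old=⊥  +wl: 
  step 9. node 0  ⊔preds=⊤  new=⊤  stable
  step 10. node 3  ⊔preds=⊤  new=⊤  stable
  step 11. node 5  ⊔preds=⊤  new=⊤  stable

Least fixpoint reached:
  node 0: ⊤
  node 1: ⊥
  node 2: ⊥
  node 3: ⊤
  node 4: 3
  node 5: ⊤
  node 6: ⊤
  node 7: 6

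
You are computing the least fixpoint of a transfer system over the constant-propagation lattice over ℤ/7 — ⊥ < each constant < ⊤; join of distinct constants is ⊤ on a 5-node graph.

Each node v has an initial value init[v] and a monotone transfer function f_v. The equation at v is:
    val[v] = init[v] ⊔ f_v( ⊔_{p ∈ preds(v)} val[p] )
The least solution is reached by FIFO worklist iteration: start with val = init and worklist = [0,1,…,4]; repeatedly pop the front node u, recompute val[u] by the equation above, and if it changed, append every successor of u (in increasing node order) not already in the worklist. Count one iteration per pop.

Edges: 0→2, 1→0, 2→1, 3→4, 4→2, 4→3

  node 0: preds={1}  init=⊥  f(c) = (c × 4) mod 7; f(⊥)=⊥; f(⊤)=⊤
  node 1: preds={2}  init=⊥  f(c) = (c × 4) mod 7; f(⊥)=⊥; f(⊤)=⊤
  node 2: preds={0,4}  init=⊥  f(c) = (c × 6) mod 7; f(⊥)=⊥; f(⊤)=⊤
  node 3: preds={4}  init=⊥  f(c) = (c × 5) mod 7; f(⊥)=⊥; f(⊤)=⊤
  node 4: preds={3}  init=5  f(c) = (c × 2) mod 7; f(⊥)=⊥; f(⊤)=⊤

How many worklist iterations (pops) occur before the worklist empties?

Iteration log — 14 steps:
  step 1. node 0  ⊔preds=⊥  new=⊥  stable
  step 2. node 1  ⊔preds=⊥  new=⊥  stable
  step 3. node 2  ⊔preds=5  new=2  old=⊥  +wl: 1
  step 4. node 3  ⊔preds=5  new=4  old=⊥  +wl: 
  step 5. node 4  ⊔preds=4  new=⊤  old=5  +wl: 2,3
  step 6. node 1  ⊔preds=2  new=1  old=⊥  +wl: 0
  step 7. node 2  ⊔preds=⊤  new=⊤  old=2  +wl: 1
  step 8. node 3  ⊔preds=⊤  new=⊤  old=4  +wl: 4
  step 9. node 0  ⊔preds=1  new=4  old=⊥  +wl: 2
  step 10. node 1  ⊔preds=⊤  new=⊤  old=1  +wl: 0
  step 11. node 4  ⊔preds=⊤  new=⊤  stable
  step 12. node 2  ⊔preds=⊤  new=⊤  stable
  step 13. node 0  ⊔preds=⊤  new=⊤  old=4  +wl: 2
  step 14. node 2  ⊔preds=⊤  new=⊤  stable

Least fixpoint reached:
  node 0: ⊤
  node 1: ⊤
  node 2: ⊤
  node 3: ⊤
  node 4: ⊤

14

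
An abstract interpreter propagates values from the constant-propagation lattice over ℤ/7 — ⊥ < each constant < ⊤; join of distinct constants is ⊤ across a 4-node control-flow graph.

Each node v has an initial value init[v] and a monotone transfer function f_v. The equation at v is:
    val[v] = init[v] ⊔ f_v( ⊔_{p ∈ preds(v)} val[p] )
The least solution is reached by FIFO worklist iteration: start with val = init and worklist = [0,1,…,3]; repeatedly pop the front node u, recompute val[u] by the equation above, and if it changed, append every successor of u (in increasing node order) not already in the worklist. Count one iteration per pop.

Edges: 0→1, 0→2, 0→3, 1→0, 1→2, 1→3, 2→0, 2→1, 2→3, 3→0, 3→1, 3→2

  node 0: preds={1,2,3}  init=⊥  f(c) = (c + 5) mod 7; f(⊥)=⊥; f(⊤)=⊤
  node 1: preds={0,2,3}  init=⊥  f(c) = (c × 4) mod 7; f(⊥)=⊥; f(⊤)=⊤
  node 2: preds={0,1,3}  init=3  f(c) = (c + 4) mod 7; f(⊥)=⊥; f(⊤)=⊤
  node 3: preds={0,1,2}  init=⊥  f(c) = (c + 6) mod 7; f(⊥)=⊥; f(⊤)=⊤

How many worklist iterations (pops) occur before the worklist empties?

8

Trace (8 dequeues):
  [1] u=0 | in 3 | out 1 | prev ⊥ | push {}
  [2] u=1 | in ⊤ | out ⊤ | prev ⊥ | push {0}
  [3] u=2 | in ⊤ | out ⊤ | prev 3 | push {1}
  [4] u=3 | in ⊤ | out ⊤ | prev ⊥ | push {2}
  [5] u=0 | in ⊤ | out ⊤ | prev 1 | push {3}
  [6] u=1 | in ⊤ | out ⊤ | ==
  [7] u=2 | in ⊤ | out ⊤ | ==
  [8] u=3 | in ⊤ | out ⊤ | ==

Converged values:
  [0] ⊤
  [1] ⊤
  [2] ⊤
  [3] ⊤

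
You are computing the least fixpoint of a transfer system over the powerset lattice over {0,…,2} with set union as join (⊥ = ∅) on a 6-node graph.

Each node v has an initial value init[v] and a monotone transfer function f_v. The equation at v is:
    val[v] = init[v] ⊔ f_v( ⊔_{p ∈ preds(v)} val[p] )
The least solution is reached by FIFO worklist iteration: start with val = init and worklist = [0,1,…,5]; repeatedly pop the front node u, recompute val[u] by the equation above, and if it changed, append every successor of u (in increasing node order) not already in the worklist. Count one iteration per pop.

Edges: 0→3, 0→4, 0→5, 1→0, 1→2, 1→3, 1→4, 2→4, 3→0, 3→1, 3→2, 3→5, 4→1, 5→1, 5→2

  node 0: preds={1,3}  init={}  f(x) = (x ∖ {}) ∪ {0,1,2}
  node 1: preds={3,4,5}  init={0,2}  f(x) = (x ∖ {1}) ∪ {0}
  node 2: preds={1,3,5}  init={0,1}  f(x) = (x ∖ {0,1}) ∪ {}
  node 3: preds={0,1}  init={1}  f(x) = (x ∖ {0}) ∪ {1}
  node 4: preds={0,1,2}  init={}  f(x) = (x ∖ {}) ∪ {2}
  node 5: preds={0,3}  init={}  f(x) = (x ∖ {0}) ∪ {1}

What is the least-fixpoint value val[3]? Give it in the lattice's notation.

Worklist (9 pops):
  #1 pop 0: in={0,1,2} → {0,1,2} (was {}); enqueue []
  #2 pop 1: in={1} → {0,2} (no change)
  #3 pop 2: in={0,1,2} → {0,1,2} (was {0,1}); enqueue []
  #4 pop 3: in={0,1,2} → {1,2} (was {1}); enqueue [0,1,2]
  #5 pop 4: in={0,1,2} → {0,1,2} (was {}); enqueue []
  #6 pop 5: in={0,1,2} → {1,2} (was {}); enqueue []
  #7 pop 0: in={0,1,2} → {0,1,2} (no change)
  #8 pop 1: in={0,1,2} → {0,2} (no change)
  #9 pop 2: in={0,1,2} → {0,1,2} (no change)

Fixpoint:
  val[0] = {0,1,2}
  val[1] = {0,2}
  val[2] = {0,1,2}
  val[3] = {1,2}
  val[4] = {0,1,2}
  val[5] = {1,2}

{1,2}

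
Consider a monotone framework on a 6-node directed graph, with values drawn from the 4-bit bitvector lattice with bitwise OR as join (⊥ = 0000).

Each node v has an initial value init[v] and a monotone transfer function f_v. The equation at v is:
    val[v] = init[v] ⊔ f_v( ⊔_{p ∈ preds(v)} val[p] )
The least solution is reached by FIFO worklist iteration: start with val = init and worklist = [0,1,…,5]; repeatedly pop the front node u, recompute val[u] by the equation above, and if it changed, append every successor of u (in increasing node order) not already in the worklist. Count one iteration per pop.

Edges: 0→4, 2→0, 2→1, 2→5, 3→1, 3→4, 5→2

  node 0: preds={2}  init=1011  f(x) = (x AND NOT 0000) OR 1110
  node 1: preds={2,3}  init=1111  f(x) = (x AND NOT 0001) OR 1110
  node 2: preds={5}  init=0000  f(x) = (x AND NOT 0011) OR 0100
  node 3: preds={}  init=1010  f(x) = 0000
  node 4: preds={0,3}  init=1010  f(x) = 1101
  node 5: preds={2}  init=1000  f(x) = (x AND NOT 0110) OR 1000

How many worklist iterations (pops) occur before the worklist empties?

8

Trace (8 dequeues):
  [1] u=0 | in 0000 | out 1111 | prev 1011 | push {}
  [2] u=1 | in 1010 | out 1111 | ==
  [3] u=2 | in 1000 | out 1100 | prev 0000 | push {0,1}
  [4] u=3 | in 0000 | out 1010 | ==
  [5] u=4 | in 1111 | out 1111 | prev 1010 | push {}
  [6] u=5 | in 1100 | out 1000 | ==
  [7] u=0 | in 1100 | out 1111 | ==
  [8] u=1 | in 1110 | out 1111 | ==

Converged values:
  [0] 1111
  [1] 1111
  [2] 1100
  [3] 1010
  [4] 1111
  [5] 1000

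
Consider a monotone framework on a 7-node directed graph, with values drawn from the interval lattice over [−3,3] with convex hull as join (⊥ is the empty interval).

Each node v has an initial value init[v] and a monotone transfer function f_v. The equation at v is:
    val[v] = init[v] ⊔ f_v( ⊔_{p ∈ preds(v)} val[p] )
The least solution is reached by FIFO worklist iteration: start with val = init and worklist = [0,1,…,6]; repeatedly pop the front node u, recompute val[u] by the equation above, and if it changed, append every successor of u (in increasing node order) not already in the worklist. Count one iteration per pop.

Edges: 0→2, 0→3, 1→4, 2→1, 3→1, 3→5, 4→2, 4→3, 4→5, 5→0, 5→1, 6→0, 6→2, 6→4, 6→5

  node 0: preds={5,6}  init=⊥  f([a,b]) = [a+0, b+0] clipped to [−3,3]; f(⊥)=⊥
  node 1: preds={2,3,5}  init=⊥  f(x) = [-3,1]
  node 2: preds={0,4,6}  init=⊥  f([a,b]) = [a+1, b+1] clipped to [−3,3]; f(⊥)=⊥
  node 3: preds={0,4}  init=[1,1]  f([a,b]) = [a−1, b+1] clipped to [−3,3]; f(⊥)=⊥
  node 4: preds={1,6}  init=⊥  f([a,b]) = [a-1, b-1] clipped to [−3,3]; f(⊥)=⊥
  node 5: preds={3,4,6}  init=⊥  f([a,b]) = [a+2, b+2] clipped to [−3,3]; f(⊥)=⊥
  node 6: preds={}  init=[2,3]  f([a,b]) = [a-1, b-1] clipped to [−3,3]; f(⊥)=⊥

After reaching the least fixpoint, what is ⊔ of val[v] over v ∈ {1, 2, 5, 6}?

[-3,3]

Trace (15 dequeues):
  [1] u=0 | in [2,3] | out [2,3] | prev ⊥ | push {}
  [2] u=1 | in [1,1] | out [-3,1] | prev ⊥ | push {}
  [3] u=2 | in [2,3] | out [3,3] | prev ⊥ | push {1}
  [4] u=3 | in [2,3] | out [1,3] | prev [1,1] | push {}
  [5] u=4 | in [-3,3] | out [-3,2] | prev ⊥ | push {2,3}
  [6] u=5 | in [-3,3] | out [-1,3] | prev ⊥ | push {0}
  [7] u=6 | in ⊥ | out [2,3] | ==
  [8] u=1 | in [-1,3] | out [-3,1] | ==
  [9] u=2 | in [-3,3] | out [-2,3] | prev [3,3] | push {1}
  [10] u=3 | in [-3,3] | out [-3,3] | prev [1,3] | push {5}
  [11] u=0 | in [-1,3] | out [-1,3] | prev [2,3] | push {2,3}
  [12] u=1 | in [-3,3] | out [-3,1] | ==
  [13] u=5 | in [-3,3] | out [-1,3] | ==
  [14] u=2 | in [-3,3] | out [-2,3] | ==
  [15] u=3 | in [-3,3] | out [-3,3] | ==

Converged values:
  [0] [-1,3]
  [1] [-3,1]
  [2] [-2,3]
  [3] [-3,3]
  [4] [-3,2]
  [5] [-1,3]
  [6] [2,3]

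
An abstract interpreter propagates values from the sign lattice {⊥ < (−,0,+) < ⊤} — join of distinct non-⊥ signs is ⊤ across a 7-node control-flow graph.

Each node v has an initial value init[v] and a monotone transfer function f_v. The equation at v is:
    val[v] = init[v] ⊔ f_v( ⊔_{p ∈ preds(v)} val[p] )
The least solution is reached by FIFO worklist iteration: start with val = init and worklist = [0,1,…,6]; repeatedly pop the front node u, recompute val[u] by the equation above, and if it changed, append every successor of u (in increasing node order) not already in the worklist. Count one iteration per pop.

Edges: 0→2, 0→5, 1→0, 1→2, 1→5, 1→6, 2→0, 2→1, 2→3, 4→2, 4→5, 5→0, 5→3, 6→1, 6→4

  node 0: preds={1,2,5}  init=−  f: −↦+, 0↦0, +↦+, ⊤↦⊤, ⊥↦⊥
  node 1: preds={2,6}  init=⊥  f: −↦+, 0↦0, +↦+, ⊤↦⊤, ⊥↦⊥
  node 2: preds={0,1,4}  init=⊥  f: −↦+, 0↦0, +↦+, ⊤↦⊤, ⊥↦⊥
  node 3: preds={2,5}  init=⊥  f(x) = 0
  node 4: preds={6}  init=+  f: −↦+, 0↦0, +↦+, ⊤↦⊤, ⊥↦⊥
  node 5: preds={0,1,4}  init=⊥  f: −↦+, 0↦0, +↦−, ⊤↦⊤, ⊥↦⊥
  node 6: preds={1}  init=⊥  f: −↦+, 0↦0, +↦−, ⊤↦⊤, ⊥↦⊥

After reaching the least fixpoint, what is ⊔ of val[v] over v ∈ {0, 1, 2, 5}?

Worklist (18 pops):
  #1 pop 0: in=⊥ → − (no change)
  #2 pop 1: in=⊥ → ⊥ (no change)
  #3 pop 2: in=⊤ → ⊤ (was ⊥); enqueue [0,1]
  #4 pop 3: in=⊤ → 0 (was ⊥); enqueue []
  #5 pop 4: in=⊥ → + (no change)
  #6 pop 5: in=⊤ → ⊤ (was ⊥); enqueue [3]
  #7 pop 6: in=⊥ → ⊥ (no change)
  #8 pop 0: in=⊤ → ⊤ (was −); enqueue [2,5]
  #9 pop 1: in=⊤ → ⊤ (was ⊥); enqueue [0,6]
  #10 pop 3: in=⊤ → 0 (no change)
  #11 pop 2: in=⊤ → ⊤ (no change)
  #12 pop 5: in=⊤ → ⊤ (no change)
  #13 pop 0: in=⊤ → ⊤ (no change)
  #14 pop 6: in=⊤ → ⊤ (was ⊥); enqueue [1,4]
  #15 pop 1: in=⊤ → ⊤ (no change)
  #16 pop 4: in=⊤ → ⊤ (was +); enqueue [2,5]
  #17 pop 2: in=⊤ → ⊤ (no change)
  #18 pop 5: in=⊤ → ⊤ (no change)

Fixpoint:
  val[0] = ⊤
  val[1] = ⊤
  val[2] = ⊤
  val[3] = 0
  val[4] = ⊤
  val[5] = ⊤
  val[6] = ⊤

⊤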